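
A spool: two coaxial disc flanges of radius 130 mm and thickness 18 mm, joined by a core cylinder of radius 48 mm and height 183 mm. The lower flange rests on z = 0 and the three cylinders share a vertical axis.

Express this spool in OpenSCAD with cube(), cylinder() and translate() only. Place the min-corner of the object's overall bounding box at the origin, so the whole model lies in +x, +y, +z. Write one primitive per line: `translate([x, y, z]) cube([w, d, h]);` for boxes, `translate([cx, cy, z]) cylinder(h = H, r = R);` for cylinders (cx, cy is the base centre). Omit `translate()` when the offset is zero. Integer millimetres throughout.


translate([130, 130, 0]) cylinder(h = 18, r = 130);
translate([130, 130, 18]) cylinder(h = 183, r = 48);
translate([130, 130, 201]) cylinder(h = 18, r = 130);


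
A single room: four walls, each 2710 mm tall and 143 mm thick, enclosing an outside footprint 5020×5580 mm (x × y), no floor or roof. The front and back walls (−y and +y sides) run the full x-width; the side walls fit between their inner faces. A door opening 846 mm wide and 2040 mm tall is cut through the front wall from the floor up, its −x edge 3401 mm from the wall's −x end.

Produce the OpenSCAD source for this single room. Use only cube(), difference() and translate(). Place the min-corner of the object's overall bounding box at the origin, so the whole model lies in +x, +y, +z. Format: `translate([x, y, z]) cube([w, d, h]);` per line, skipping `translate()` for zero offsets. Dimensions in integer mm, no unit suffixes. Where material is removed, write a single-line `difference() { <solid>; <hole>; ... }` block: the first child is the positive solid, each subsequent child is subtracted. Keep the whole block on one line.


difference() { cube([5020, 143, 2710]); translate([3401, 0, 0]) cube([846, 143, 2040]); }
translate([0, 5437, 0]) cube([5020, 143, 2710]);
translate([0, 143, 0]) cube([143, 5294, 2710]);
translate([4877, 143, 0]) cube([143, 5294, 2710]);


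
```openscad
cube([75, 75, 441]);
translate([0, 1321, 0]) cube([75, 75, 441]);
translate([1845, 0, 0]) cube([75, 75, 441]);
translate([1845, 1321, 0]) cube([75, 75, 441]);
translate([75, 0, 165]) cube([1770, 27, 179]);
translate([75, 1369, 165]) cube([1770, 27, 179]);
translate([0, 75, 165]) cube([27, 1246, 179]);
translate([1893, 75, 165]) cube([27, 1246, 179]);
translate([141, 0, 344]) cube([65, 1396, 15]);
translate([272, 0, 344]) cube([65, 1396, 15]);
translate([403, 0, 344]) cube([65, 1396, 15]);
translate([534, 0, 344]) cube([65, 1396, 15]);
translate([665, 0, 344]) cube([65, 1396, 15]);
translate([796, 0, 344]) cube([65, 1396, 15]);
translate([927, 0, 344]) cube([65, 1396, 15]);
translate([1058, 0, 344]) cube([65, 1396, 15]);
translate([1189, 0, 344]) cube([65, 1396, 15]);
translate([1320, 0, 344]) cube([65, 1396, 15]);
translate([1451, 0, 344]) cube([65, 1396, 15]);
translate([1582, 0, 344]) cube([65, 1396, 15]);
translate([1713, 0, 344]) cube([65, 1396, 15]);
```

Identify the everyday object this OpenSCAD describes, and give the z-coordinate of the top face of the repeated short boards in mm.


A bed frame. The slat-top height is 359 mm.

Four posts, four rails, and a row of slats — a bed frame. Slats sit on the rails at z = 165 + 179 = 344; with slat thickness 15, the top is 359 mm.


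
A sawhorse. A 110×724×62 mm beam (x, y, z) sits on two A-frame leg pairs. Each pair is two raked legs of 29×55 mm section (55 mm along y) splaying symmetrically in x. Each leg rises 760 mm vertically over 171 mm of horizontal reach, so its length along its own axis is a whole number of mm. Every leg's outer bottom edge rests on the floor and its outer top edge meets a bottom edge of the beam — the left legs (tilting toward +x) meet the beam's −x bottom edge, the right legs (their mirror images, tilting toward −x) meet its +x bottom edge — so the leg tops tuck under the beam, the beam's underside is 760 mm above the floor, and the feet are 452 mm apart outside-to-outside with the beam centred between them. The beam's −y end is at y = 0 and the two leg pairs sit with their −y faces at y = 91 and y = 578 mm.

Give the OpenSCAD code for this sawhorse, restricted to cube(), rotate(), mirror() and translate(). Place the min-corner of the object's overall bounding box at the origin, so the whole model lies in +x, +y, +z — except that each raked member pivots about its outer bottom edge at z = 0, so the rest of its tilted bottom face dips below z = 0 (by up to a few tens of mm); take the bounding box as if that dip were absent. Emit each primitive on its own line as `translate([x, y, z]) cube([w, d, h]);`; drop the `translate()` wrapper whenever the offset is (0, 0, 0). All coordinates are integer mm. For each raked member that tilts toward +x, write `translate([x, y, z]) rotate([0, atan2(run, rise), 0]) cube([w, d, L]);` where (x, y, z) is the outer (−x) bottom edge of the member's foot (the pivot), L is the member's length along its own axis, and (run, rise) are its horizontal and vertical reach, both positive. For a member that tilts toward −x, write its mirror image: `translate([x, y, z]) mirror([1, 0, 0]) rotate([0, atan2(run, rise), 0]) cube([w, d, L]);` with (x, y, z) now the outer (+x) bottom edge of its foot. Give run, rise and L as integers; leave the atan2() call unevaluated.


translate([171, 0, 760]) cube([110, 724, 62]);
translate([0, 91, 0]) rotate([0, atan2(171, 760), 0]) cube([29, 55, 779]);
translate([452, 91, 0]) mirror([1, 0, 0]) rotate([0, atan2(171, 760), 0]) cube([29, 55, 779]);
translate([0, 578, 0]) rotate([0, atan2(171, 760), 0]) cube([29, 55, 779]);
translate([452, 578, 0]) mirror([1, 0, 0]) rotate([0, atan2(171, 760), 0]) cube([29, 55, 779]);


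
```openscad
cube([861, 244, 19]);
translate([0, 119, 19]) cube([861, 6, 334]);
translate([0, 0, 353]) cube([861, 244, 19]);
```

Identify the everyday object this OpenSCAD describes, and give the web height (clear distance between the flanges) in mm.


An I-beam. The web height is 334 mm.

Two wide flanges with a thin centred web — an I-beam. Overall 372 mm minus two 19 mm flanges gives a web of 372 − 2·19 = 334 mm.


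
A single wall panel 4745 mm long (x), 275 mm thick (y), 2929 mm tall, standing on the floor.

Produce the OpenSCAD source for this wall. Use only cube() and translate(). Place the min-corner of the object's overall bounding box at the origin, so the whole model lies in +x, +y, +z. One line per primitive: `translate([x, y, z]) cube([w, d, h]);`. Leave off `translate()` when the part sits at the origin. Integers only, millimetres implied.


cube([4745, 275, 2929]);


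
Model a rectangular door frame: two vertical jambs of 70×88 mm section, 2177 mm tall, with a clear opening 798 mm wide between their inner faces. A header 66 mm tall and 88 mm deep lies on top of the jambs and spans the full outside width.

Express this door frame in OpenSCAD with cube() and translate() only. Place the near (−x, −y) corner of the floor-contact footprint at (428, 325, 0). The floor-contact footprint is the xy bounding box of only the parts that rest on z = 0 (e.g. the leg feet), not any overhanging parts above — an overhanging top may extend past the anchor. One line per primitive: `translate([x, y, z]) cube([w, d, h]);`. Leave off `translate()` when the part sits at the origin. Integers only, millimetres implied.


translate([428, 325, 0]) cube([70, 88, 2177]);
translate([1296, 325, 0]) cube([70, 88, 2177]);
translate([428, 325, 2177]) cube([938, 88, 66]);


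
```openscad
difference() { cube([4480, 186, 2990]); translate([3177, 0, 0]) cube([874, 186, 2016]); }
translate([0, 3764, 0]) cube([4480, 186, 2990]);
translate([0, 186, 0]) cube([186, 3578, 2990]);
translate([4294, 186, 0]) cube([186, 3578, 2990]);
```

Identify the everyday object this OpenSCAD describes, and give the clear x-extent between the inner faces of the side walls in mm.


A single room. The interior width is 4108 mm.

Four walls enclosing a rectangle with a door in the front wall — a room. Outside width 4480 minus two 186 mm walls gives 4108 mm.


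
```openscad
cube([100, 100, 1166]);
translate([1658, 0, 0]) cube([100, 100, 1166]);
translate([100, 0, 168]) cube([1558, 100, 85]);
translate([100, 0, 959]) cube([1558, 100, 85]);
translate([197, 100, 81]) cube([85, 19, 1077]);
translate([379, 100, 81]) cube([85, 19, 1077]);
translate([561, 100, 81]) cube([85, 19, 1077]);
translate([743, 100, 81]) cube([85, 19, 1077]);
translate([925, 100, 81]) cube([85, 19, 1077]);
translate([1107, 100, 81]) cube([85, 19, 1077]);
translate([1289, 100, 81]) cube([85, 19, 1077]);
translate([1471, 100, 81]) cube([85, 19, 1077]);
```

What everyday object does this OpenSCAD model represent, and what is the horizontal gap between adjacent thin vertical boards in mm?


A fence section. The picket gap is 97 mm.

Two posts, two rails, 8 pickets — a fence section. Span 1558 mm holds 8 pickets of 85 mm with 9 equal gaps: ⌊(1558 − 8·85) / 9⌋ = 97 mm.


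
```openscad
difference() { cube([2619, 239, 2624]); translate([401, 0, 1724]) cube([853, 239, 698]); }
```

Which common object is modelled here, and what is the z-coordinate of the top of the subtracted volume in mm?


A wall with a window opening. The window head height is 2422 mm.

A wall with a rectangular opening subtracted — a window. Sill at z = 1724, opening 698 mm tall, so the head is at 1724 + 698 = 2422 mm.


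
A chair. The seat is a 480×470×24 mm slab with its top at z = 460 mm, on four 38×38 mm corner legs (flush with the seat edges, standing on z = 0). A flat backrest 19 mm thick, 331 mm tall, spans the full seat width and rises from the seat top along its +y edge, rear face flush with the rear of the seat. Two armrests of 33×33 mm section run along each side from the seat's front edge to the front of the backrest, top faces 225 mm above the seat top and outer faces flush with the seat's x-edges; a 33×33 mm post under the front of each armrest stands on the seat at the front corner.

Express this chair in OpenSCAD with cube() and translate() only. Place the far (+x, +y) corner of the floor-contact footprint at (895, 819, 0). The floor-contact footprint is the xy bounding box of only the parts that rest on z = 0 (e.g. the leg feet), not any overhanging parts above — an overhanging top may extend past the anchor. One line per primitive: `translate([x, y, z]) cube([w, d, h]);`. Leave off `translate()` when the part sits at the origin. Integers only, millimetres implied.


translate([415, 349, 436]) cube([480, 470, 24]);
translate([415, 349, 0]) cube([38, 38, 436]);
translate([857, 349, 0]) cube([38, 38, 436]);
translate([415, 781, 0]) cube([38, 38, 436]);
translate([857, 781, 0]) cube([38, 38, 436]);
translate([415, 800, 460]) cube([480, 19, 331]);
translate([415, 349, 652]) cube([33, 451, 33]);
translate([862, 349, 652]) cube([33, 451, 33]);
translate([415, 349, 460]) cube([33, 33, 192]);
translate([862, 349, 460]) cube([33, 33, 192]);


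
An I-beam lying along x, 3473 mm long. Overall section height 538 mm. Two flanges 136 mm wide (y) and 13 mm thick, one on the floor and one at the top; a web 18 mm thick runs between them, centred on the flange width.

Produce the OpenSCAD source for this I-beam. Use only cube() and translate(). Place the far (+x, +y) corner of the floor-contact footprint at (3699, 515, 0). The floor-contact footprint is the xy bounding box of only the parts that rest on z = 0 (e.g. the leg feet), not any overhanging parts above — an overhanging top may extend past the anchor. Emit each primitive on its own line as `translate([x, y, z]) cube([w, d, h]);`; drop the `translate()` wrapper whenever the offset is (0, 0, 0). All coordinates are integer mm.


translate([226, 379, 0]) cube([3473, 136, 13]);
translate([226, 438, 13]) cube([3473, 18, 512]);
translate([226, 379, 525]) cube([3473, 136, 13]);


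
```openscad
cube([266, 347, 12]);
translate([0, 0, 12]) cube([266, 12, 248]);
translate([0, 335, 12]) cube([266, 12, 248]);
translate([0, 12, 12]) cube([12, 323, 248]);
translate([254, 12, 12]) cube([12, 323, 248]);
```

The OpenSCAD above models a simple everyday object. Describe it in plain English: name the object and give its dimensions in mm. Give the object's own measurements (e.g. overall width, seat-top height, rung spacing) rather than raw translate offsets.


An open-topped rectangular box: outside dimensions 266×347×260 mm, with a uniform wall and base thickness of 12 mm. The base is a full 266×347 slab on the floor; four walls sit on top of the base. The front and back walls (the −y and +y sides) span the full width; the two side walls fit between them.


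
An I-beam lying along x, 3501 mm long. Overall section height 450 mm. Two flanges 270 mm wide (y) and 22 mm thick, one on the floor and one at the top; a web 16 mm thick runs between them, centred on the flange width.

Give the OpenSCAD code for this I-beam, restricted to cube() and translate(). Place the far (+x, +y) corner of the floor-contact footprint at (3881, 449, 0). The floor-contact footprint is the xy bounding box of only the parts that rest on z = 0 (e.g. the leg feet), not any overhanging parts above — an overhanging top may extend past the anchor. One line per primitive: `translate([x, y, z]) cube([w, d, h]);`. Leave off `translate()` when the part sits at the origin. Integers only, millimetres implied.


translate([380, 179, 0]) cube([3501, 270, 22]);
translate([380, 306, 22]) cube([3501, 16, 406]);
translate([380, 179, 428]) cube([3501, 270, 22]);


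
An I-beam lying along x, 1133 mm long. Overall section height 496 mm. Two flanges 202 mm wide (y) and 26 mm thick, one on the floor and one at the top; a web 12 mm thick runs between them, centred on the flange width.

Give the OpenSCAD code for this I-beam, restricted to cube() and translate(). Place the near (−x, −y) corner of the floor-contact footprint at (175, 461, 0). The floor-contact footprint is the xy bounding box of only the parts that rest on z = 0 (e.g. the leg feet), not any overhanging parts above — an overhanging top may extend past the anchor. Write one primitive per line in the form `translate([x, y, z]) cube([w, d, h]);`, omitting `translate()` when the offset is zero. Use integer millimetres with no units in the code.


translate([175, 461, 0]) cube([1133, 202, 26]);
translate([175, 556, 26]) cube([1133, 12, 444]);
translate([175, 461, 470]) cube([1133, 202, 26]);


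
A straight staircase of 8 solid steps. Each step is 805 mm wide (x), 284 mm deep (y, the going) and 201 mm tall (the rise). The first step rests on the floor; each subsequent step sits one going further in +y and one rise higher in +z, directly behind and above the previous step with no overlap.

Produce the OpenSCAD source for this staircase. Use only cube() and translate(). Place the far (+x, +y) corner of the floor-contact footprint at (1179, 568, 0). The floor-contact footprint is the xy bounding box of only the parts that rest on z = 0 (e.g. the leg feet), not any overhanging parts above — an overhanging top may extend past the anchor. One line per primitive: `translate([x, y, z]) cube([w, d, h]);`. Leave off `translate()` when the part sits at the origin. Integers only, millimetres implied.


translate([374, 284, 0]) cube([805, 284, 201]);
translate([374, 568, 201]) cube([805, 284, 201]);
translate([374, 852, 402]) cube([805, 284, 201]);
translate([374, 1136, 603]) cube([805, 284, 201]);
translate([374, 1420, 804]) cube([805, 284, 201]);
translate([374, 1704, 1005]) cube([805, 284, 201]);
translate([374, 1988, 1206]) cube([805, 284, 201]);
translate([374, 2272, 1407]) cube([805, 284, 201]);


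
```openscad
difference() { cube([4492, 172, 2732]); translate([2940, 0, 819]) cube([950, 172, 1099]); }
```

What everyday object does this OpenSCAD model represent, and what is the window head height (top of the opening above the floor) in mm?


A wall with a window opening. The window head height is 1918 mm.

A wall with a rectangular opening subtracted — a window. Sill at z = 819, opening 1099 mm tall, so the head is at 819 + 1099 = 1918 mm.


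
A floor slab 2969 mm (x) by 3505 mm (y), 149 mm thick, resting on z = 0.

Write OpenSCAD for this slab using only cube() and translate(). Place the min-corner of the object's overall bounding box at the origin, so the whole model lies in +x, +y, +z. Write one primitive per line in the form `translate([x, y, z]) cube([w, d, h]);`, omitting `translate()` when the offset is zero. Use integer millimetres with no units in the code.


cube([2969, 3505, 149]);


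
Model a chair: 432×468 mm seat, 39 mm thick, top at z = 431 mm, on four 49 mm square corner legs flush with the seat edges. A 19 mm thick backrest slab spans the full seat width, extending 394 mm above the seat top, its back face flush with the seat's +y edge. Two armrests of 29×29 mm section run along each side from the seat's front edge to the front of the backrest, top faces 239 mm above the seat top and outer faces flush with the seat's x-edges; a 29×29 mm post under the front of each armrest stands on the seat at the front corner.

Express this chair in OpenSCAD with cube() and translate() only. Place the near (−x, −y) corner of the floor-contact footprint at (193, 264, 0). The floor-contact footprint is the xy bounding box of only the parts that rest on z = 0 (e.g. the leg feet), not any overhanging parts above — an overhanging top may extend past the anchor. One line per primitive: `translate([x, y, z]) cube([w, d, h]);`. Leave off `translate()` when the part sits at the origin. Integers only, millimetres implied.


translate([193, 264, 392]) cube([432, 468, 39]);
translate([193, 264, 0]) cube([49, 49, 392]);
translate([576, 264, 0]) cube([49, 49, 392]);
translate([193, 683, 0]) cube([49, 49, 392]);
translate([576, 683, 0]) cube([49, 49, 392]);
translate([193, 713, 431]) cube([432, 19, 394]);
translate([193, 264, 641]) cube([29, 449, 29]);
translate([596, 264, 641]) cube([29, 449, 29]);
translate([193, 264, 431]) cube([29, 29, 210]);
translate([596, 264, 431]) cube([29, 29, 210]);


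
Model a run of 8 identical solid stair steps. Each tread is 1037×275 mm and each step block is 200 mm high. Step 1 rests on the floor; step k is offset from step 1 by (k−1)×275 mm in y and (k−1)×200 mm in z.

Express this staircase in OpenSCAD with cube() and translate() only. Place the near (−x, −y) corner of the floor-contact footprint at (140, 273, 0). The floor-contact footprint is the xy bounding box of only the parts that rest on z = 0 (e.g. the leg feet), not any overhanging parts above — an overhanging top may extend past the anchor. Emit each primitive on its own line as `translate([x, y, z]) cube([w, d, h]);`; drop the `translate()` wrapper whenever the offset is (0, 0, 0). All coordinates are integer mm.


translate([140, 273, 0]) cube([1037, 275, 200]);
translate([140, 548, 200]) cube([1037, 275, 200]);
translate([140, 823, 400]) cube([1037, 275, 200]);
translate([140, 1098, 600]) cube([1037, 275, 200]);
translate([140, 1373, 800]) cube([1037, 275, 200]);
translate([140, 1648, 1000]) cube([1037, 275, 200]);
translate([140, 1923, 1200]) cube([1037, 275, 200]);
translate([140, 2198, 1400]) cube([1037, 275, 200]);


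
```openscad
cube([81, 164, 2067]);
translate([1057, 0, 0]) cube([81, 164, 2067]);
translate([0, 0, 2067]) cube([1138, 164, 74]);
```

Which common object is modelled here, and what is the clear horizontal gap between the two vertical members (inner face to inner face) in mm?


A door frame. The clear opening width is 976 mm.

Two 2067 mm tall posts with a header on top — a door frame. The left jamb is 81 mm wide at x = 0; the right jamb starts at x = 1057. The clear opening is 1057 − 81 = 976 mm.


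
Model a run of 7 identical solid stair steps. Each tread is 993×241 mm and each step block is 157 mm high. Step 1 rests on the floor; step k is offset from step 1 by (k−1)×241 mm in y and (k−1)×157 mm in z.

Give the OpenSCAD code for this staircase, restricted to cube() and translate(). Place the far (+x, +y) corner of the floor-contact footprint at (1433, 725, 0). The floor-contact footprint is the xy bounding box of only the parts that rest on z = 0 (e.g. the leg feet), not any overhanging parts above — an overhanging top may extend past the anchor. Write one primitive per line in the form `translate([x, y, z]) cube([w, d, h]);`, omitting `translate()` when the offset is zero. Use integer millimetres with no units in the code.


translate([440, 484, 0]) cube([993, 241, 157]);
translate([440, 725, 157]) cube([993, 241, 157]);
translate([440, 966, 314]) cube([993, 241, 157]);
translate([440, 1207, 471]) cube([993, 241, 157]);
translate([440, 1448, 628]) cube([993, 241, 157]);
translate([440, 1689, 785]) cube([993, 241, 157]);
translate([440, 1930, 942]) cube([993, 241, 157]);


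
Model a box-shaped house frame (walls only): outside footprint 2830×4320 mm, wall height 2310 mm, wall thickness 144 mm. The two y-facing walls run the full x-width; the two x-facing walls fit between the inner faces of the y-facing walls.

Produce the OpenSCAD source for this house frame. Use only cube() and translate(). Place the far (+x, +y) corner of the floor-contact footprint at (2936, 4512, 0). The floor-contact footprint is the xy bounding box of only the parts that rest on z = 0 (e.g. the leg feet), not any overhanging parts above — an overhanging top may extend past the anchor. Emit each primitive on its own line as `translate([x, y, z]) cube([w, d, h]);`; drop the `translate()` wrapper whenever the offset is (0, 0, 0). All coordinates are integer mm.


translate([106, 192, 0]) cube([2830, 144, 2310]);
translate([106, 4368, 0]) cube([2830, 144, 2310]);
translate([106, 336, 0]) cube([144, 4032, 2310]);
translate([2792, 336, 0]) cube([144, 4032, 2310]);


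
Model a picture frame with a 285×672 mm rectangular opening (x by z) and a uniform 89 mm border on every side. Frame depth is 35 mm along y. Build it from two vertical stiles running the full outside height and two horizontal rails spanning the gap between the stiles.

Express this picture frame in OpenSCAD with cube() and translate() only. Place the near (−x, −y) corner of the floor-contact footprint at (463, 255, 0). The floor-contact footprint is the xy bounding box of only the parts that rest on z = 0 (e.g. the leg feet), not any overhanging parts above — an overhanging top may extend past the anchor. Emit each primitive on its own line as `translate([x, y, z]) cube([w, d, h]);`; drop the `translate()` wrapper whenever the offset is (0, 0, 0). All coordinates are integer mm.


translate([463, 255, 0]) cube([89, 35, 850]);
translate([837, 255, 0]) cube([89, 35, 850]);
translate([552, 255, 0]) cube([285, 35, 89]);
translate([552, 255, 761]) cube([285, 35, 89]);


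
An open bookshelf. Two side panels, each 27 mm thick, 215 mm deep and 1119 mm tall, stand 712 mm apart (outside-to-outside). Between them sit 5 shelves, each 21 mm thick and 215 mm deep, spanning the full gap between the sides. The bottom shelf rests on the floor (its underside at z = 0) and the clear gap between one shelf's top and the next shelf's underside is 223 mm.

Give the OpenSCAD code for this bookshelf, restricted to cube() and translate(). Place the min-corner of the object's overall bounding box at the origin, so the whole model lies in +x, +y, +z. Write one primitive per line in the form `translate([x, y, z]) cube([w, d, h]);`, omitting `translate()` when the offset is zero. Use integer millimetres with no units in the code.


cube([27, 215, 1119]);
translate([685, 0, 0]) cube([27, 215, 1119]);
translate([27, 0, 0]) cube([658, 215, 21]);
translate([27, 0, 244]) cube([658, 215, 21]);
translate([27, 0, 488]) cube([658, 215, 21]);
translate([27, 0, 732]) cube([658, 215, 21]);
translate([27, 0, 976]) cube([658, 215, 21]);


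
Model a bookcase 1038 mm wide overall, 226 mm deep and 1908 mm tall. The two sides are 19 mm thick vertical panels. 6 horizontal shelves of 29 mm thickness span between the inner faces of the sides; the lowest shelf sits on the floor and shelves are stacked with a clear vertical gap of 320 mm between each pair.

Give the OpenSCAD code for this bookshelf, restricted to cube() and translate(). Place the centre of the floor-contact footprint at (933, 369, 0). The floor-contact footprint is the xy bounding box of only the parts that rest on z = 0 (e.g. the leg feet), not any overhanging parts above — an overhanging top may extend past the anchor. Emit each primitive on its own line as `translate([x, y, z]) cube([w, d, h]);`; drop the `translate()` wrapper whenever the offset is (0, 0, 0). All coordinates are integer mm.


translate([414, 256, 0]) cube([19, 226, 1908]);
translate([1433, 256, 0]) cube([19, 226, 1908]);
translate([433, 256, 0]) cube([1000, 226, 29]);
translate([433, 256, 349]) cube([1000, 226, 29]);
translate([433, 256, 698]) cube([1000, 226, 29]);
translate([433, 256, 1047]) cube([1000, 226, 29]);
translate([433, 256, 1396]) cube([1000, 226, 29]);
translate([433, 256, 1745]) cube([1000, 226, 29]);


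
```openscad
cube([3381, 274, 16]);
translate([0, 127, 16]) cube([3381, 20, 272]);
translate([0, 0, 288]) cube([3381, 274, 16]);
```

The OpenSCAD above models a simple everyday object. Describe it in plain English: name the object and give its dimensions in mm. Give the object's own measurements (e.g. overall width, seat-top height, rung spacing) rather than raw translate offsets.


An I-beam lying along x, 3381 mm long. Overall section height 304 mm. Two flanges 274 mm wide (y) and 16 mm thick, one on the floor and one at the top; a web 20 mm thick runs between them, centred on the flange width.


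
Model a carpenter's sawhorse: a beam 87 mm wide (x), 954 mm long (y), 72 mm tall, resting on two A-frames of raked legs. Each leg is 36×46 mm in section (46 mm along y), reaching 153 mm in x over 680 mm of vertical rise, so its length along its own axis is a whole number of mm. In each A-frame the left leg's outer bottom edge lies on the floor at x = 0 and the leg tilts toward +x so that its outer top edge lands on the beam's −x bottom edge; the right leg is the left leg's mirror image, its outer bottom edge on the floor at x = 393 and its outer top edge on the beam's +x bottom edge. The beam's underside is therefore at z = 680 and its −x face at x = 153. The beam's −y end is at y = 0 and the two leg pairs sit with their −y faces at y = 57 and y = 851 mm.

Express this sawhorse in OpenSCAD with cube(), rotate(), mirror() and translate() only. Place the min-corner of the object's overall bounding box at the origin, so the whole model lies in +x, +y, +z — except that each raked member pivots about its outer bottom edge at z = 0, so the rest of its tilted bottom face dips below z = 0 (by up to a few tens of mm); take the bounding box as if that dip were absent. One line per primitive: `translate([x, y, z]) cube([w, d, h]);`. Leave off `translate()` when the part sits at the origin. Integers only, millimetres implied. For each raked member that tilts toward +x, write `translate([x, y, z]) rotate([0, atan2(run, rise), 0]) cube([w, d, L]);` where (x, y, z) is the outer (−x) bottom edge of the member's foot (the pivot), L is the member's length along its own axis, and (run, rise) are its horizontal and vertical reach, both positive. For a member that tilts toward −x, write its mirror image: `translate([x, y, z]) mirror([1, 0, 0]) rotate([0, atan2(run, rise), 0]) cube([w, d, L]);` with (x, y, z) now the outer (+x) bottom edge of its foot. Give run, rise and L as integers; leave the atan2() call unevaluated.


// leg length = √(153² + 680²) = 697
// right-leg outer foot x = 2·153 + 87 = 393
// beam min-corner = (153, 0, 680)
translate([153, 0, 680]) cube([87, 954, 72]);
translate([0, 57, 0]) rotate([0, atan2(153, 680), 0]) cube([36, 46, 697]);
translate([393, 57, 0]) mirror([1, 0, 0]) rotate([0, atan2(153, 680), 0]) cube([36, 46, 697]);
translate([0, 851, 0]) rotate([0, atan2(153, 680), 0]) cube([36, 46, 697]);
translate([393, 851, 0]) mirror([1, 0, 0]) rotate([0, atan2(153, 680), 0]) cube([36, 46, 697]);


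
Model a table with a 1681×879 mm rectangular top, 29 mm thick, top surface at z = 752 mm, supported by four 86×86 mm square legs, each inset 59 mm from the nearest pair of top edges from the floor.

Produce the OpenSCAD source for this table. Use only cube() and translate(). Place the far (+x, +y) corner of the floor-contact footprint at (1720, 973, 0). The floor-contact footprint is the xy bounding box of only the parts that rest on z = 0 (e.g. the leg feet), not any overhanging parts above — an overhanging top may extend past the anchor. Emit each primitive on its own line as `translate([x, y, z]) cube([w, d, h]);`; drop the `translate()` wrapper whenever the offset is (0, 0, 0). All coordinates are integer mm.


translate([98, 153, 723]) cube([1681, 879, 29]);
translate([157, 212, 0]) cube([86, 86, 723]);
translate([1634, 212, 0]) cube([86, 86, 723]);
translate([157, 887, 0]) cube([86, 86, 723]);
translate([1634, 887, 0]) cube([86, 86, 723]);


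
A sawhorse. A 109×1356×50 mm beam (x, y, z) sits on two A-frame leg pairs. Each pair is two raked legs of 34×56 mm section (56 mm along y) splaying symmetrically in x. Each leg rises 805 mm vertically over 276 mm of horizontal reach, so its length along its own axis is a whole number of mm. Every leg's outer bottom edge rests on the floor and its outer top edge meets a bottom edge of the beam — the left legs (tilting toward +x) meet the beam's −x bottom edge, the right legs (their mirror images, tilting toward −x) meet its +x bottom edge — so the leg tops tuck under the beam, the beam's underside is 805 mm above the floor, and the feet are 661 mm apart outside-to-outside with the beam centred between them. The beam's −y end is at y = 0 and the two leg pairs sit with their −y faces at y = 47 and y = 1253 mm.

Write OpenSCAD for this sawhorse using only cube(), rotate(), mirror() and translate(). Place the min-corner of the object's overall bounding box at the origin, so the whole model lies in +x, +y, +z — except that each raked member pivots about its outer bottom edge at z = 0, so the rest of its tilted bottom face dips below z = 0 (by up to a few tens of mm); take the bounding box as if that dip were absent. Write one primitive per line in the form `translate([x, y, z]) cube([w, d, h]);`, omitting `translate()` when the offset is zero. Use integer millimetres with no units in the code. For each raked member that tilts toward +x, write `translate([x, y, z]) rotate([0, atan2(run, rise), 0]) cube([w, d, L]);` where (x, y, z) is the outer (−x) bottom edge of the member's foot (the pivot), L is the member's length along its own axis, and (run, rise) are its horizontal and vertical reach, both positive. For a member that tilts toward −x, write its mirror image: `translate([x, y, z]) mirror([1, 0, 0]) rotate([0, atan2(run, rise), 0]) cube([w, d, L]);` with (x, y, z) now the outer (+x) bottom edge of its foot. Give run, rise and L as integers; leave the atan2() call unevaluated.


// leg length = √(276² + 805²) = 851
// right-leg outer foot x = 2·276 + 109 = 661
// beam min-corner = (276, 0, 805)
translate([276, 0, 805]) cube([109, 1356, 50]);
translate([0, 47, 0]) rotate([0, atan2(276, 805), 0]) cube([34, 56, 851]);
translate([661, 47, 0]) mirror([1, 0, 0]) rotate([0, atan2(276, 805), 0]) cube([34, 56, 851]);
translate([0, 1253, 0]) rotate([0, atan2(276, 805), 0]) cube([34, 56, 851]);
translate([661, 1253, 0]) mirror([1, 0, 0]) rotate([0, atan2(276, 805), 0]) cube([34, 56, 851]);


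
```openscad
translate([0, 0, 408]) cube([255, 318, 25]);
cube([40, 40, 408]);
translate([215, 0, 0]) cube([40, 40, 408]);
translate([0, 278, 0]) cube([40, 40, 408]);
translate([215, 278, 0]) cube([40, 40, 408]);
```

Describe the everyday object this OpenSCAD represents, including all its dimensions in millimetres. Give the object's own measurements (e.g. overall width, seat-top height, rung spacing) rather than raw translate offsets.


A simple wooden stool: a rectangular seat 255 mm (x) by 318 mm (y), 25 mm thick, top face at z = 433 mm, on four square legs, each 40×40 mm in cross-section. The legs rest on z = 0, each flush with a corner of the seat.


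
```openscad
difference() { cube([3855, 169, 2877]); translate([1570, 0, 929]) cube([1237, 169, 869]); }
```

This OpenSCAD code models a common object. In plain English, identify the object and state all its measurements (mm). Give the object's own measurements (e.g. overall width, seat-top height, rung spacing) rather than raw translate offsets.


A wall 3855 mm long (x), 169 mm thick (y), 2877 mm tall, with a rectangular window opening cut through it. The opening is 1237 mm wide and 869 mm tall; its sill is at z = 929 mm and its near (−x) edge is 1570 mm from the wall's −x end. The opening passes through the full wall thickness.


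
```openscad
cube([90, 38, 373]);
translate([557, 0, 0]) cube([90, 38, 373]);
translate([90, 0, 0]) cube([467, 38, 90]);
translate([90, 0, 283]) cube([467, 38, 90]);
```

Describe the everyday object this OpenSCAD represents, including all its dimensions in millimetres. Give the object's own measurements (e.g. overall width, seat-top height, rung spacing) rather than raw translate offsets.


A rectangular picture frame lying in the x–z plane (depth along y). The opening is 467 mm wide (x) by 193 mm tall (z), surrounded by a border 90 mm wide on all four sides. The frame is 38 mm deep and is made of two full-height vertical stiles with two horizontal rails fitted between them.


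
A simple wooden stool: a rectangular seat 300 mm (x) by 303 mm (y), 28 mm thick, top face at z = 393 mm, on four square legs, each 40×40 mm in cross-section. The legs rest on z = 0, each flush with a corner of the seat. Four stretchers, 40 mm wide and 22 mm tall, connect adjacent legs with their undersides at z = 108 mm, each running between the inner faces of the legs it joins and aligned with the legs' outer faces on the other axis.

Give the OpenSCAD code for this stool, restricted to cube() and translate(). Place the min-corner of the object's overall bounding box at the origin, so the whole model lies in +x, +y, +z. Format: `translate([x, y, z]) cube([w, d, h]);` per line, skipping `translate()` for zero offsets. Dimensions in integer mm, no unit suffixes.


translate([0, 0, 365]) cube([300, 303, 28]);
cube([40, 40, 365]);
translate([260, 0, 0]) cube([40, 40, 365]);
translate([0, 263, 0]) cube([40, 40, 365]);
translate([260, 263, 0]) cube([40, 40, 365]);
translate([40, 0, 108]) cube([220, 40, 22]);
translate([40, 263, 108]) cube([220, 40, 22]);
translate([0, 40, 108]) cube([40, 223, 22]);
translate([260, 40, 108]) cube([40, 223, 22]);


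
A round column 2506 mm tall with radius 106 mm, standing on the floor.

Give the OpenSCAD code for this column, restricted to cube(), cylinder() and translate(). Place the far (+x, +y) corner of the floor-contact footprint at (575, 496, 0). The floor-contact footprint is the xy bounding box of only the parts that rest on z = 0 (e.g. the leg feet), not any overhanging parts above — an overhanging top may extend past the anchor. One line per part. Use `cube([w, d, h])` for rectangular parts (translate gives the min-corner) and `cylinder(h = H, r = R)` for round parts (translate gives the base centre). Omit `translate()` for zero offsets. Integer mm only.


translate([469, 390, 0]) cylinder(h = 2506, r = 106);


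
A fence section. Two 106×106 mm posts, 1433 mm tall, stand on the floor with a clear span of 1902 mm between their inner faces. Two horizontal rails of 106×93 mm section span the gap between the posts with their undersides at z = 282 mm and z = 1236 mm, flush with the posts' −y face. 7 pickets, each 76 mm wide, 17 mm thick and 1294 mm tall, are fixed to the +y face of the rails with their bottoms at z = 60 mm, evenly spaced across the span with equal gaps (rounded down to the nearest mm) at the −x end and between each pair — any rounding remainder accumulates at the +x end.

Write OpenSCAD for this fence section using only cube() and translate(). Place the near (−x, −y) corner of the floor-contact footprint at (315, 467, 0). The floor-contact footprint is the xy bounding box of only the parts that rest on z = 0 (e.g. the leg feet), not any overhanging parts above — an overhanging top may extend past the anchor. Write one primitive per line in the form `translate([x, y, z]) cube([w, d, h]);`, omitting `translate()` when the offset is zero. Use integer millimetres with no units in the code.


translate([315, 467, 0]) cube([106, 106, 1433]);
translate([2323, 467, 0]) cube([106, 106, 1433]);
translate([421, 467, 282]) cube([1902, 106, 93]);
translate([421, 467, 1236]) cube([1902, 106, 93]);
translate([592, 573, 60]) cube([76, 17, 1294]);
translate([839, 573, 60]) cube([76, 17, 1294]);
translate([1086, 573, 60]) cube([76, 17, 1294]);
translate([1333, 573, 60]) cube([76, 17, 1294]);
translate([1580, 573, 60]) cube([76, 17, 1294]);
translate([1827, 573, 60]) cube([76, 17, 1294]);
translate([2074, 573, 60]) cube([76, 17, 1294]);


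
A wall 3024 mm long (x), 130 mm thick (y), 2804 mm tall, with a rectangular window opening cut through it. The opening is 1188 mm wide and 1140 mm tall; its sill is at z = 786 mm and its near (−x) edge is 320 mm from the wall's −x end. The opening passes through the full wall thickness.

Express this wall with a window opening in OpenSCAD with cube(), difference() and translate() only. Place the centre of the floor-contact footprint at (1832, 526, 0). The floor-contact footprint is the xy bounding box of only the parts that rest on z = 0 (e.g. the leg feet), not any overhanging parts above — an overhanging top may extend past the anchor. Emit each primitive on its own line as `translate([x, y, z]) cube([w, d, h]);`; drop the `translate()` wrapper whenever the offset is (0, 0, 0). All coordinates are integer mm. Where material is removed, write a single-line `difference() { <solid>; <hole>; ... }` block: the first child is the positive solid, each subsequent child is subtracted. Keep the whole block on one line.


difference() { translate([320, 461, 0]) cube([3024, 130, 2804]); translate([640, 461, 786]) cube([1188, 130, 1140]); }


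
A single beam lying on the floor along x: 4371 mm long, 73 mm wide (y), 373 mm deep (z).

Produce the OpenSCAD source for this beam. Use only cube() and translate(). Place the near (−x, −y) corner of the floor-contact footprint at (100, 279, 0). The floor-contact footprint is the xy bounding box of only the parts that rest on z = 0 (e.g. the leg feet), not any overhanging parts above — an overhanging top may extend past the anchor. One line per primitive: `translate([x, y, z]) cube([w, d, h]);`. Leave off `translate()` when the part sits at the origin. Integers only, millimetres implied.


translate([100, 279, 0]) cube([4371, 73, 373]);


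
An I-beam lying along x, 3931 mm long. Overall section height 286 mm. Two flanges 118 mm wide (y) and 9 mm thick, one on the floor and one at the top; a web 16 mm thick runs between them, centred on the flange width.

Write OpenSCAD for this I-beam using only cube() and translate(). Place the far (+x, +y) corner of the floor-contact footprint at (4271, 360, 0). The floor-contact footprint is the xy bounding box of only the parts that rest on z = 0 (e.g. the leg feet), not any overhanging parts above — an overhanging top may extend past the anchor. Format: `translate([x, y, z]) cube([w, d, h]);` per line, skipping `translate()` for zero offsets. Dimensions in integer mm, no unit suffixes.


translate([340, 242, 0]) cube([3931, 118, 9]);
translate([340, 293, 9]) cube([3931, 16, 268]);
translate([340, 242, 277]) cube([3931, 118, 9]);


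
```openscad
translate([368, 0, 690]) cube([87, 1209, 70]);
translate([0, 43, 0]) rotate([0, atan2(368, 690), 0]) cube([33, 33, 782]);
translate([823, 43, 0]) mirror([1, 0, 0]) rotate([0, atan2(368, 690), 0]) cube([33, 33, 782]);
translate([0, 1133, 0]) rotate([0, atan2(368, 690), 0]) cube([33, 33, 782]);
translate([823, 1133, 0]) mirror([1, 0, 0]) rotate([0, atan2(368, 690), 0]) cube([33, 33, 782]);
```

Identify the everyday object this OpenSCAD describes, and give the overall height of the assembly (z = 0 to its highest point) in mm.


A sawhorse. The overall height is 760 mm.

A beam across two mirrored pairs of raked legs — a sawhorse. The beam's underside is at z = 690 (matching the legs' vertical rise in atan2(368, 690)) and the beam is 70 mm tall, so its top is at 690 + 70 = 760 mm. The raked legs top out at the beam's underside, so that is the highest point.
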